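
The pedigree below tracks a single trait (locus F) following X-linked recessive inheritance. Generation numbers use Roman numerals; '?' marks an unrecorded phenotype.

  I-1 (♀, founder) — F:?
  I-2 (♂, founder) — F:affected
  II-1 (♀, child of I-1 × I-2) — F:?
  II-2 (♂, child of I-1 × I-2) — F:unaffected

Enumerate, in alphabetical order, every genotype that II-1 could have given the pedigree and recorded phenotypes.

F/I-1 ? ·: X^FX^F|X^FX^f
F/I-2 aff ·: X^fY
F/II-1 ? I-1×I-2: X^FX^f|X^fX^f
F/II-2 un I-1×I-2: X^FY
⇒ F over [I-1,I-2,II-1,II-2]: 3 consistent

II-1 ∈ {X^FX^f, X^fX^f}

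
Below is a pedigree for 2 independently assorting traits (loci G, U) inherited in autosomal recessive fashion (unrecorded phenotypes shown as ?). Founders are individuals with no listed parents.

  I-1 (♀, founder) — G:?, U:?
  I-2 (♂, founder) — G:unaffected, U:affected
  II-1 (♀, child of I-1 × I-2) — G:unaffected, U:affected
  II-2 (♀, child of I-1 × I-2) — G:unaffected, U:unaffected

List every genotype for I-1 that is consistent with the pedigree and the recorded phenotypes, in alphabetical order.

I-1 ∈ {GG Uu, Gg Uu, gg Uu}

G/I-1 ? ·: GG|Gg|gg
G/I-2 un ·: GG|Gg
G/II-1 un I-1×I-2: GG|Gg
G/II-2 un I-1×I-2: GG|Gg
⇒ G over [I-1,I-2,II-1,II-2]: 15 consistent
U/I-1 ? ·: Uu
U/I-2 aff ·: uu
U/II-1 aff I-1×I-2: uu
U/II-2 un I-1×I-2: Uu
⇒ U over [I-1,I-2,II-1,II-2]: 1 consistent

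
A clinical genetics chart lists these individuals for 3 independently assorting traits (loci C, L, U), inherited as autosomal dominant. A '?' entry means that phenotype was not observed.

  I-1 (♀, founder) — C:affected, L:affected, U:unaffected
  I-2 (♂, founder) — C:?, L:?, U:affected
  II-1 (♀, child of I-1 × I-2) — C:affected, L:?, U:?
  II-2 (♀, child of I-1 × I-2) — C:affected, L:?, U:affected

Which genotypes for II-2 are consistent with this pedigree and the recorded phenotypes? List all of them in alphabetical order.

II-2 ∈ {CC LL Uu, CC Ll Uu, CC ll Uu, Cc LL Uu, Cc Ll Uu, Cc ll Uu}

C/I-1 aff ·: Cc|CC
C/I-2 ? ·: cc|Cc|CC
C/II-1 aff I-1×I-2: Cc|CC
C/II-2 aff I-1×I-2: Cc|CC
⇒ C over [I-1,I-2,II-1,II-2]: 15 consistent
L/I-1 aff ·: Ll|LL
L/I-2 ? ·: ll|Ll|LL
L/II-1 ? I-1×I-2: ll|Ll|LL
L/II-2 ? I-1×I-2: ll|Ll|LL
⇒ L over [I-1,I-2,II-1,II-2]: 23 consistent
U/I-1 un ·: uu
U/I-2 aff ·: Uu|UU
U/II-1 ? I-1×I-2: uu|Uu
U/II-2 aff I-1×I-2: Uu
⇒ U over [I-1,I-2,II-1,II-2]: 3 consistent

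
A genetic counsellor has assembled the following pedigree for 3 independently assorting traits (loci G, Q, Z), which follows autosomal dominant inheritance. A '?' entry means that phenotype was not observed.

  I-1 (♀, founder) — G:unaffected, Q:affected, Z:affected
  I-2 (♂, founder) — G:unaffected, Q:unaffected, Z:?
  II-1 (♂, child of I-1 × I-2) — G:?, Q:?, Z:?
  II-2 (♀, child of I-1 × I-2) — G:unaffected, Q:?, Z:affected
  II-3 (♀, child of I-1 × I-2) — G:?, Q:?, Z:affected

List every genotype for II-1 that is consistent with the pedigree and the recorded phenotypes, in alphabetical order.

II-1 ∈ {gg Qq ZZ, gg Qq Zz, gg Qq zz, gg qq ZZ, gg qq Zz, gg qq zz}

G/I-1 un ·: gg
G/I-2 un ·: gg
G/II-1 ? I-1×I-2: gg
G/II-2 un I-1×I-2: gg
G/II-3 ? I-1×I-2: gg
⇒ G over [I-1,I-2,II-1,II-2,II-3]: 1 consistent
Q/I-1 aff ·: Qq|QQ
Q/I-2 un ·: qq
Q/II-1 ? I-1×I-2: qq|Qq
Q/II-2 ? I-1×I-2: qq|Qq
Q/II-3 ? I-1×I-2: qq|Qq
⇒ Q over [I-1,I-2,II-1,II-2,II-3]: 9 consistent
Z/I-1 aff ·: Zz|ZZ
Z/I-2 ? ·: zz|Zz|ZZ
Z/II-1 ? I-1×I-2: zz|Zz|ZZ
Z/II-2 aff I-1×I-2: Zz|ZZ
Z/II-3 aff I-1×I-2: Zz|ZZ
⇒ Z over [I-1,I-2,II-1,II-2,II-3]: 32 consistent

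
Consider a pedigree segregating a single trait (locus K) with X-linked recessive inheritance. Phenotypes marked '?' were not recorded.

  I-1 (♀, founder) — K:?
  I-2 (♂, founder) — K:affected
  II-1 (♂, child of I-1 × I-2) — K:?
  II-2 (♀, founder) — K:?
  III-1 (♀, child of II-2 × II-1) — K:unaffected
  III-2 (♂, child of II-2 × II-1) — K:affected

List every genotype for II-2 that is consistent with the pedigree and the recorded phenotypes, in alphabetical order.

II-2 ∈ {X^KX^k, X^kX^k}

K/I-1 ? ·: X^KX^K|X^KX^k|X^kX^k
K/I-2 aff ·: X^kY
K/II-1 ? I-1×I-2: X^KY|X^kY
K/II-2 ? ·: X^KX^k|X^kX^k
K/III-1 un II-2×II-1: X^KX^K|X^KX^k
K/III-2 aff II-2×II-1: X^kY
⇒ K over [I-1,I-2,II-1,II-2,III-1,III-2]: 8 consistent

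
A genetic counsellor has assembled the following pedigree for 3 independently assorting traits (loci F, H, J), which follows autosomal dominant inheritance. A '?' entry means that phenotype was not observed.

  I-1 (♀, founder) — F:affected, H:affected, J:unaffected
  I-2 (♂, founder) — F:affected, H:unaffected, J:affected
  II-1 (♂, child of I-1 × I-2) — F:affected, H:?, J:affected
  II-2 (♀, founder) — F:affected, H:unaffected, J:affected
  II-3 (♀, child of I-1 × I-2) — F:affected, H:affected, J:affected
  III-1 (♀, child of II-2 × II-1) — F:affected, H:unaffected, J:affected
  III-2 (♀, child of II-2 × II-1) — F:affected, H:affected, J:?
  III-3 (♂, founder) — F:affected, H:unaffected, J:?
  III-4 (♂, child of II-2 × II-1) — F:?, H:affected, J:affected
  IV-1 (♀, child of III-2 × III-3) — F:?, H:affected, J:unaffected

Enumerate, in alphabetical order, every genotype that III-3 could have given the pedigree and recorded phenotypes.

III-3 ∈ {FF hh Jj, FF hh jj, Ff hh Jj, Ff hh jj}

F/I-1 aff ·: Ff|FF
F/I-2 aff ·: Ff|FF
F/II-1 aff I-1×I-2: Ff|FF
F/II-2 aff ·: Ff|FF
F/II-3 aff I-1×I-2: Ff|FF
F/III-1 aff II-2×II-1: Ff|FF
F/III-2 aff II-2×II-1: Ff|FF
F/III-3 aff ·: Ff|FF
F/III-4 ? II-2×II-1: ff|Ff|FF
F/IV-1 ? III-2×III-3: ff|Ff|FF
⇒ F over [I-1,I-2,II-1,II-2,II-3,III-1,III-2,III-3,III-4,IV-1]: 725 consistent
H/I-1 aff ·: Hh|HH
H/I-2 un ·: hh
H/II-1 ? I-1×I-2: Hh
H/II-2 un ·: hh
H/II-3 aff I-1×I-2: Hh
H/III-1 un II-2×II-1: hh
H/III-2 aff II-2×II-1: Hh
H/III-3 un ·: hh
H/III-4 aff II-2×II-1: Hh
H/IV-1 aff III-2×III-3: Hh
⇒ H over [I-1,I-2,II-1,II-2,II-3,III-1,III-2,III-3,III-4,IV-1]: 2 consistent
J/I-1 un ·: jj
J/I-2 aff ·: Jj|JJ
J/II-1 aff I-1×I-2: Jj
J/II-2 aff ·: Jj|JJ
J/II-3 aff I-1×I-2: Jj
J/III-1 aff II-2×II-1: Jj|JJ
J/III-2 ? II-2×II-1: jj|Jj
J/III-3 ? ·: jj|Jj
J/III-4 aff II-2×II-1: Jj|JJ
J/IV-1 un III-2×III-3: jj
⇒ J over [I-1,I-2,II-1,II-2,II-3,III-1,III-2,III-3,III-4,IV-1]: 48 consistent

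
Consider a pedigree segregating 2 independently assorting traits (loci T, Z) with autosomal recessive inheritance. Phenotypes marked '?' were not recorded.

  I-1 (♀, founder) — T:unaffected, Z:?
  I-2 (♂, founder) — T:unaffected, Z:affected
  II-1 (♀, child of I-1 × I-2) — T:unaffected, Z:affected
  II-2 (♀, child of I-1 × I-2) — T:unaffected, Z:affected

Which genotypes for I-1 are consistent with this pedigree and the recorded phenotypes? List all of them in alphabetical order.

I-1 ∈ {TT Zz, TT zz, Tt Zz, Tt zz}

T/I-1 un ·: TT|Tt
T/I-2 un ·: TT|Tt
T/II-1 un I-1×I-2: TT|Tt
T/II-2 un I-1×I-2: TT|Tt
⇒ T over [I-1,I-2,II-1,II-2]: 13 consistent
Z/I-1 ? ·: Zz|zz
Z/I-2 aff ·: zz
Z/II-1 aff I-1×I-2: zz
Z/II-2 aff I-1×I-2: zz
⇒ Z over [I-1,I-2,II-1,II-2]: 2 consistent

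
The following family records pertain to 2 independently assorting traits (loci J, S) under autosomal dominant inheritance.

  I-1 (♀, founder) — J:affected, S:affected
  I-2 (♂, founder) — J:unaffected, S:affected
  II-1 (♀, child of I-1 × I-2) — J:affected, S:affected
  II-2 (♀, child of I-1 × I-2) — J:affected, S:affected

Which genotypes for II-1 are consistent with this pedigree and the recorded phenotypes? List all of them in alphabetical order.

II-1 ∈ {Jj SS, Jj Ss}

J/I-1 aff ·: Jj|JJ
J/I-2 un ·: jj
J/II-1 aff I-1×I-2: Jj
J/II-2 aff I-1×I-2: Jj
⇒ J over [I-1,I-2,II-1,II-2]: 2 consistent
S/I-1 aff ·: Ss|SS
S/I-2 aff ·: Ss|SS
S/II-1 aff I-1×I-2: Ss|SS
S/II-2 aff I-1×I-2: Ss|SS
⇒ S over [I-1,I-2,II-1,II-2]: 13 consistent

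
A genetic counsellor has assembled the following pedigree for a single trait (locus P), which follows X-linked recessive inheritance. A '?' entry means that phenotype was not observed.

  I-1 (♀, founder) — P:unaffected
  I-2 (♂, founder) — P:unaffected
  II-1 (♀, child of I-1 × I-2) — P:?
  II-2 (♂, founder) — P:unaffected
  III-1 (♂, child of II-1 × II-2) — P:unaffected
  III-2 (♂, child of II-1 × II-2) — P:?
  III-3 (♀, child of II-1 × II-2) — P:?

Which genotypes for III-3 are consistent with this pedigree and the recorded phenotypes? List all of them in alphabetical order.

P/I-1 un ·: X^PX^P|X^PX^p
P/I-2 un ·: X^PY
P/II-1 ? I-1×I-2: X^PX^P|X^PX^p
P/II-2 un ·: X^PY
P/III-1 un II-1×II-2: X^PY
P/III-2 ? II-1×II-2: X^PY|X^pY
P/III-3 ? II-1×II-2: X^PX^P|X^PX^p
⇒ P over [I-1,I-2,II-1,II-2,III-1,III-2,III-3]: 6 consistent

III-3 ∈ {X^PX^P, X^PX^p}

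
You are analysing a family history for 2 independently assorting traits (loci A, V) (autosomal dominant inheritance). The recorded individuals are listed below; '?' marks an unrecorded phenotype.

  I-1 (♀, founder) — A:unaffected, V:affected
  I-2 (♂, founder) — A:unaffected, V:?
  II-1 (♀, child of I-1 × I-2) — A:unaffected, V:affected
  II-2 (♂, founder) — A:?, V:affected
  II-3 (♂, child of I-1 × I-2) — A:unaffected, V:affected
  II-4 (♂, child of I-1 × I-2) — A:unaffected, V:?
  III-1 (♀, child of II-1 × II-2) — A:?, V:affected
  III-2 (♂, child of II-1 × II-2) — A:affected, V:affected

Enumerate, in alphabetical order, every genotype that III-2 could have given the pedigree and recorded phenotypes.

A/I-1 un ·: aa
A/I-2 un ·: aa
A/II-1 un I-1×I-2: aa
A/II-2 ? ·: Aa|AA
A/II-3 un I-1×I-2: aa
A/II-4 un I-1×I-2: aa
A/III-1 ? II-1×II-2: aa|Aa
A/III-2 aff II-1×II-2: Aa
⇒ A over [I-1,I-2,II-1,II-2,II-3,II-4,III-1,III-2]: 3 consistent
V/I-1 aff ·: Vv|VV
V/I-2 ? ·: vv|Vv|VV
V/II-1 aff I-1×I-2: Vv|VV
V/II-2 aff ·: Vv|VV
V/II-3 aff I-1×I-2: Vv|VV
V/II-4 ? I-1×I-2: vv|Vv|VV
V/III-1 aff II-1×II-2: Vv|VV
V/III-2 aff II-1×II-2: Vv|VV
⇒ V over [I-1,I-2,II-1,II-2,II-3,II-4,III-1,III-2]: 211 consistent

III-2 ∈ {Aa VV, Aa Vv}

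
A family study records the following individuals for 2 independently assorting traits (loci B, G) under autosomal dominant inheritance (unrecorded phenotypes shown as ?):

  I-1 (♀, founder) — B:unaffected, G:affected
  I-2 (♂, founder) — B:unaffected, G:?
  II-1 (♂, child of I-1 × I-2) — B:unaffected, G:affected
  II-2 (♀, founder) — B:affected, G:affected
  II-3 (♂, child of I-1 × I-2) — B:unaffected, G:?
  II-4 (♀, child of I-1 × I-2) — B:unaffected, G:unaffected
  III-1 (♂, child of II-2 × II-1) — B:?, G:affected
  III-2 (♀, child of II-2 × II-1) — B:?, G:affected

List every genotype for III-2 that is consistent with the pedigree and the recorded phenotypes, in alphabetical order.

B/I-1 un ·: bb
B/I-2 un ·: bb
B/II-1 un I-1×I-2: bb
B/II-2 aff ·: Bb|BB
B/II-3 un I-1×I-2: bb
B/II-4 un I-1×I-2: bb
B/III-1 ? II-2×II-1: bb|Bb
B/III-2 ? II-2×II-1: bb|Bb
⇒ B over [I-1,I-2,II-1,II-2,II-3,II-4,III-1,III-2]: 5 consistent
G/I-1 aff ·: Gg
G/I-2 ? ·: gg|Gg
G/II-1 aff I-1×I-2: Gg|GG
G/II-2 aff ·: Gg|GG
G/II-3 ? I-1×I-2: gg|Gg|GG
G/II-4 un I-1×I-2: gg
G/III-1 aff II-2×II-1: Gg|GG
G/III-2 aff II-2×II-1: Gg|GG
⇒ G over [I-1,I-2,II-1,II-2,II-3,II-4,III-1,III-2]: 55 consistent

III-2 ∈ {Bb GG, Bb Gg, bb GG, bb Gg}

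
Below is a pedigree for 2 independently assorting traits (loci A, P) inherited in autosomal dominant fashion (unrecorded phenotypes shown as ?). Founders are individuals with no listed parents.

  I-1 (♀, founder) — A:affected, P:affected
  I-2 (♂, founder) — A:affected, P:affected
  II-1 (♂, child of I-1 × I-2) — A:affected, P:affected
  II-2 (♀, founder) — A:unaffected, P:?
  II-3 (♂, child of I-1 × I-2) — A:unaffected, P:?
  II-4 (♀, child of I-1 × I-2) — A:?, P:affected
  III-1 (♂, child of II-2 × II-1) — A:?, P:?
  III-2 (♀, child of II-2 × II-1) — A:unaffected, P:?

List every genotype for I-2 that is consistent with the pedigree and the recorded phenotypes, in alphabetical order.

I-2 ∈ {Aa PP, Aa Pp}

A/I-1 aff ·: Aa
A/I-2 aff ·: Aa
A/II-1 aff I-1×I-2: Aa
A/II-2 un ·: aa
A/II-3 un I-1×I-2: aa
A/II-4 ? I-1×I-2: aa|Aa|AA
A/III-1 ? II-2×II-1: aa|Aa
A/III-2 un II-2×II-1: aa
⇒ A over [I-1,I-2,II-1,II-2,II-3,II-4,III-1,III-2]: 6 consistent
P/I-1 aff ·: Pp|PP
P/I-2 aff ·: Pp|PP
P/II-1 aff I-1×I-2: Pp|PP
P/II-2 ? ·: pp|Pp|PP
P/II-3 ? I-1×I-2: pp|Pp|PP
P/II-4 aff I-1×I-2: Pp|PP
P/III-1 ? II-2×II-1: pp|Pp|PP
P/III-2 ? II-2×II-1: pp|Pp|PP
⇒ P over [I-1,I-2,II-1,II-2,II-3,II-4,III-1,III-2]: 328 consistent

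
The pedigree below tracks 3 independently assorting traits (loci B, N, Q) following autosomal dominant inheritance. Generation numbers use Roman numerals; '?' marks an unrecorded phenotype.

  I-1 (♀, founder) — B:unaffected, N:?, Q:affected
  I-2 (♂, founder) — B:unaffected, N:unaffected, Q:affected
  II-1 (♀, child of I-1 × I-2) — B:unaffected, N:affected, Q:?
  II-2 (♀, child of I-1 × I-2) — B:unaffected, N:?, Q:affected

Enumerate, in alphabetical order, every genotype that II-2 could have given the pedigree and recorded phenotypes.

B/I-1 un ·: bb
B/I-2 un ·: bb
B/II-1 un I-1×I-2: bb
B/II-2 un I-1×I-2: bb
⇒ B over [I-1,I-2,II-1,II-2]: 1 consistent
N/I-1 ? ·: Nn|NN
N/I-2 un ·: nn
N/II-1 aff I-1×I-2: Nn
N/II-2 ? I-1×I-2: nn|Nn
⇒ N over [I-1,I-2,II-1,II-2]: 3 consistent
Q/I-1 aff ·: Qq|QQ
Q/I-2 aff ·: Qq|QQ
Q/II-1 ? I-1×I-2: qq|Qq|QQ
Q/II-2 aff I-1×I-2: Qq|QQ
⇒ Q over [I-1,I-2,II-1,II-2]: 15 consistent

II-2 ∈ {bb Nn QQ, bb Nn Qq, bb nn QQ, bb nn Qq}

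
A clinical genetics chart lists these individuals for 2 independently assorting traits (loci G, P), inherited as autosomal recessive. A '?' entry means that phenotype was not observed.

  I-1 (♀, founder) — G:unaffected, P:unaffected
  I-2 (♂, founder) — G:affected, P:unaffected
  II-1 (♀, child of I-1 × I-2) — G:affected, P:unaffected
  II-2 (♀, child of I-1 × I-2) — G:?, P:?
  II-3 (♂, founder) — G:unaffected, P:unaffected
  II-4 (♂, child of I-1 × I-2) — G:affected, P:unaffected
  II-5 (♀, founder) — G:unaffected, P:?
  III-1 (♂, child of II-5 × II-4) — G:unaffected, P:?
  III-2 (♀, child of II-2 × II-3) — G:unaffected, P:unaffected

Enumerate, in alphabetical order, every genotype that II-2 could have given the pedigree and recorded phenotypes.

G/I-1 un ·: Gg
G/I-2 aff ·: gg
G/II-1 aff I-1×I-2: gg
G/II-2 ? I-1×I-2: Gg|gg
G/II-3 un ·: GG|Gg
G/II-4 aff I-1×I-2: gg
G/II-5 un ·: GG|Gg
G/III-1 un II-5×II-4: Gg
G/III-2 un II-2×II-3: GG|Gg
⇒ G over [I-1,I-2,II-1,II-2,II-3,II-4,II-5,III-1,III-2]: 12 consistent
P/I-1 un ·: PP|Pp
P/I-2 un ·: PP|Pp
P/II-1 un I-1×I-2: PP|Pp
P/II-2 ? I-1×I-2: PP|Pp|pp
P/II-3 un ·: PP|Pp
P/II-4 un I-1×I-2: PP|Pp
P/II-5 ? ·: PP|Pp|pp
P/III-1 ? II-5×II-4: PP|Pp|pp
P/III-2 un II-2×II-3: PP|Pp
⇒ P over [I-1,I-2,II-1,II-2,II-3,II-4,II-5,III-1,III-2]: 518 consistent

II-2 ∈ {Gg PP, Gg Pp, Gg pp, gg PP, gg Pp, gg pp}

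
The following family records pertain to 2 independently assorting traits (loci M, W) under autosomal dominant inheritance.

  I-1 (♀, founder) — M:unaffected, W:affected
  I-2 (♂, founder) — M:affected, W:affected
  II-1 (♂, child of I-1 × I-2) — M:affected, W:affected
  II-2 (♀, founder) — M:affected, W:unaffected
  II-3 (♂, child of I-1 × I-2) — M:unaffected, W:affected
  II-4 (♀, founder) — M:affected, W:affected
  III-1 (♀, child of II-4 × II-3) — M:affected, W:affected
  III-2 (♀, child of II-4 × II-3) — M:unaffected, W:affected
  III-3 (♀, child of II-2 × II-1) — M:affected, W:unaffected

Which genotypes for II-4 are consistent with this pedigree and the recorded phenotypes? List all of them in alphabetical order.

M/I-1 un ·: mm
M/I-2 aff ·: Mm
M/II-1 aff I-1×I-2: Mm
M/II-2 aff ·: Mm|MM
M/II-3 un I-1×I-2: mm
M/II-4 aff ·: Mm
M/III-1 aff II-4×II-3: Mm
M/III-2 un II-4×II-3: mm
M/III-3 aff II-2×II-1: Mm|MM
⇒ M over [I-1,I-2,II-1,II-2,II-3,II-4,III-1,III-2,III-3]: 4 consistent
W/I-1 aff ·: Ww|WW
W/I-2 aff ·: Ww|WW
W/II-1 aff I-1×I-2: Ww
W/II-2 un ·: ww
W/II-3 aff I-1×I-2: Ww|WW
W/II-4 aff ·: Ww|WW
W/III-1 aff II-4×II-3: Ww|WW
W/III-2 aff II-4×II-3: Ww|WW
W/III-3 un II-2×II-1: ww
⇒ W over [I-1,I-2,II-1,II-2,II-3,II-4,III-1,III-2,III-3]: 39 consistent

II-4 ∈ {Mm WW, Mm Ww}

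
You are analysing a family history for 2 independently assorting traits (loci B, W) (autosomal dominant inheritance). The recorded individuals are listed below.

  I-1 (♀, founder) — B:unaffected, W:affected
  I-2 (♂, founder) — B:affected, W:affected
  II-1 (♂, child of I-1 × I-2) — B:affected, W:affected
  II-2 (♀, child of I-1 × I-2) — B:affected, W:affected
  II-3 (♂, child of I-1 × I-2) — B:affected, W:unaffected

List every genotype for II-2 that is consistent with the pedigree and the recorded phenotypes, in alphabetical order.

II-2 ∈ {Bb WW, Bb Ww}

B/I-1 un ·: bb
B/I-2 aff ·: Bb|BB
B/II-1 aff I-1×I-2: Bb
B/II-2 aff I-1×I-2: Bb
B/II-3 aff I-1×I-2: Bb
⇒ B over [I-1,I-2,II-1,II-2,II-3]: 2 consistent
W/I-1 aff ·: Ww
W/I-2 aff ·: Ww
W/II-1 aff I-1×I-2: Ww|WW
W/II-2 aff I-1×I-2: Ww|WW
W/II-3 un I-1×I-2: ww
⇒ W over [I-1,I-2,II-1,II-2,II-3]: 4 consistent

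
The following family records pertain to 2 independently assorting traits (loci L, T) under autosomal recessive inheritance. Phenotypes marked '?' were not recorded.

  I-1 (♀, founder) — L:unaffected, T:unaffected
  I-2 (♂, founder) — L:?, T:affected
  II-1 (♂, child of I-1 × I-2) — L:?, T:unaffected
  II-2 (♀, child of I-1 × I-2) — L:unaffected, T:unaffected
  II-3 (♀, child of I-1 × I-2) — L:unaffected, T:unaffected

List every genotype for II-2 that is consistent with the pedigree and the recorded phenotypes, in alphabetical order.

II-2 ∈ {LL Tt, Ll Tt}

L/I-1 un ·: LL|Ll
L/I-2 ? ·: LL|Ll|ll
L/II-1 ? I-1×I-2: LL|Ll|ll
L/II-2 un I-1×I-2: LL|Ll
L/II-3 un I-1×I-2: LL|Ll
⇒ L over [I-1,I-2,II-1,II-2,II-3]: 32 consistent
T/I-1 un ·: TT|Tt
T/I-2 aff ·: tt
T/II-1 un I-1×I-2: Tt
T/II-2 un I-1×I-2: Tt
T/II-3 un I-1×I-2: Tt
⇒ T over [I-1,I-2,II-1,II-2,II-3]: 2 consistent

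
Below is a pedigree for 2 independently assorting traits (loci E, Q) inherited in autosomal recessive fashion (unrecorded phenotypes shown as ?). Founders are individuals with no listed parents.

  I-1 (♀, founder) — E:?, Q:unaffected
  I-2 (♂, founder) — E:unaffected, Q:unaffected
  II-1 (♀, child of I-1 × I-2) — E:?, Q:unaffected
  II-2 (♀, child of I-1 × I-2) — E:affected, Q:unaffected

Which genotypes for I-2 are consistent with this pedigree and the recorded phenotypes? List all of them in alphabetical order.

E/I-1 ? ·: Ee|ee
E/I-2 un ·: Ee
E/II-1 ? I-1×I-2: EE|Ee|ee
E/II-2 aff I-1×I-2: ee
⇒ E over [I-1,I-2,II-1,II-2]: 5 consistent
Q/I-1 un ·: QQ|Qq
Q/I-2 un ·: QQ|Qq
Q/II-1 un I-1×I-2: QQ|Qq
Q/II-2 un I-1×I-2: QQ|Qq
⇒ Q over [I-1,I-2,II-1,II-2]: 13 consistent

I-2 ∈ {Ee QQ, Ee Qq}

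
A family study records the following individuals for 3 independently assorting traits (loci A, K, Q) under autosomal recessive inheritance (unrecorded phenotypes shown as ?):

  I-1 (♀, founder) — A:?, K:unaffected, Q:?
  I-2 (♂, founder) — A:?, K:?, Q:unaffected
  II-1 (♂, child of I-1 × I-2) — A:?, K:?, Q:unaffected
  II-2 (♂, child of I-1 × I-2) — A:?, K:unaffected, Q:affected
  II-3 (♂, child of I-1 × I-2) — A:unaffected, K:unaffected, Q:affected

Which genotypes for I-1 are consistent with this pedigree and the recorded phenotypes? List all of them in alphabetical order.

A/I-1 ? ·: AA|Aa|aa
A/I-2 ? ·: AA|Aa|aa
A/II-1 ? I-1×I-2: AA|Aa|aa
A/II-2 ? I-1×I-2: AA|Aa|aa
A/II-3 un I-1×I-2: AA|Aa
⇒ A over [I-1,I-2,II-1,II-2,II-3]: 45 consistent
K/I-1 un ·: KK|Kk
K/I-2 ? ·: KK|Kk|kk
K/II-1 ? I-1×I-2: KK|Kk|kk
K/II-2 un I-1×I-2: KK|Kk
K/II-3 un I-1×I-2: KK|Kk
⇒ K over [I-1,I-2,II-1,II-2,II-3]: 32 consistent
Q/I-1 ? ·: Qq|qq
Q/I-2 un ·: Qq
Q/II-1 un I-1×I-2: QQ|Qq
Q/II-2 aff I-1×I-2: qq
Q/II-3 aff I-1×I-2: qq
⇒ Q over [I-1,I-2,II-1,II-2,II-3]: 3 consistent

I-1 ∈ {AA KK Qq, AA KK qq, AA Kk Qq, AA Kk qq, Aa KK Qq, Aa KK qq, Aa Kk Qq, Aa Kk qq, aa KK Qq, aa KK qq, aa Kk Qq, aa Kk qq}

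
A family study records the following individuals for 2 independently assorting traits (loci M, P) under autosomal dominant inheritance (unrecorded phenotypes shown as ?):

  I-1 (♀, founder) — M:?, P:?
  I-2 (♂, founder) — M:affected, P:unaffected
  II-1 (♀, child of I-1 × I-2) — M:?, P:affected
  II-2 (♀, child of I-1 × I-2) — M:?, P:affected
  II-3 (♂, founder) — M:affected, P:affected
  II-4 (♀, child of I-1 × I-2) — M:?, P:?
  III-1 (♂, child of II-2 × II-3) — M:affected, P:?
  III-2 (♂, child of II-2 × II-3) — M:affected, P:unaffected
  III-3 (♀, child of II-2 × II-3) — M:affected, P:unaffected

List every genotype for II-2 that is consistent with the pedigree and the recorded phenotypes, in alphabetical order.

II-2 ∈ {MM Pp, Mm Pp, mm Pp}

M/I-1 ? ·: mm|Mm|MM
M/I-2 aff ·: Mm|MM
M/II-1 ? I-1×I-2: mm|Mm|MM
M/II-2 ? I-1×I-2: mm|Mm|MM
M/II-3 aff ·: Mm|MM
M/II-4 ? I-1×I-2: mm|Mm|MM
M/III-1 aff II-2×II-3: Mm|MM
M/III-2 aff II-2×II-3: Mm|MM
M/III-3 aff II-2×II-3: Mm|MM
⇒ M over [I-1,I-2,II-1,II-2,II-3,II-4,III-1,III-2,III-3]: 540 consistent
P/I-1 ? ·: Pp|PP
P/I-2 un ·: pp
P/II-1 aff I-1×I-2: Pp
P/II-2 aff I-1×I-2: Pp
P/II-3 aff ·: Pp
P/II-4 ? I-1×I-2: pp|Pp
P/III-1 ? II-2×II-3: pp|Pp|PP
P/III-2 un II-2×II-3: pp
P/III-3 un II-2×II-3: pp
⇒ P over [I-1,I-2,II-1,II-2,II-3,II-4,III-1,III-2,III-3]: 9 consistent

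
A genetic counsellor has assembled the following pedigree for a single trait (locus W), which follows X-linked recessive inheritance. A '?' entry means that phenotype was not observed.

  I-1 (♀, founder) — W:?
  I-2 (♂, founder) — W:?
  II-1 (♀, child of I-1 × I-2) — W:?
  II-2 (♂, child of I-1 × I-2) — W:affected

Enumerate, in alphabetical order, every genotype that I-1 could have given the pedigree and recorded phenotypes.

I-1 ∈ {X^WX^w, X^wX^w}

W/I-1 ? ·: X^WX^w|X^wX^w
W/I-2 ? ·: X^WY|X^wY
W/II-1 ? I-1×I-2: X^WX^W|X^WX^w|X^wX^w
W/II-2 aff I-1×I-2: X^wY
⇒ W over [I-1,I-2,II-1,II-2]: 6 consistent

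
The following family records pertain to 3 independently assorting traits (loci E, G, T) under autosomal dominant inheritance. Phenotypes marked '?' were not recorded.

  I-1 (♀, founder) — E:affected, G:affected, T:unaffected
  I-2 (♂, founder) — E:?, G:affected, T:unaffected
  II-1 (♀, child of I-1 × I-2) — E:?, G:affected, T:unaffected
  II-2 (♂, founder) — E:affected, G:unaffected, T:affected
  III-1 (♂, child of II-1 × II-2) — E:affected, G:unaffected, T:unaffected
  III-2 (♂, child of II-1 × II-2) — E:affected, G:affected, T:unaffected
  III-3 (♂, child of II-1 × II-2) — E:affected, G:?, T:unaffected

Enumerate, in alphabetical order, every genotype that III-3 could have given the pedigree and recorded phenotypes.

III-3 ∈ {EE Gg tt, EE gg tt, Ee Gg tt, Ee gg tt}

E/I-1 aff ·: Ee|EE
E/I-2 ? ·: ee|Ee|EE
E/II-1 ? I-1×I-2: ee|Ee|EE
E/II-2 aff ·: Ee|EE
E/III-1 aff II-1×II-2: Ee|EE
E/III-2 aff II-1×II-2: Ee|EE
E/III-3 aff II-1×II-2: Ee|EE
⇒ E over [I-1,I-2,II-1,II-2,III-1,III-2,III-3]: 120 consistent
G/I-1 aff ·: Gg|GG
G/I-2 aff ·: Gg|GG
G/II-1 aff I-1×I-2: Gg
G/II-2 un ·: gg
G/III-1 un II-1×II-2: gg
G/III-2 aff II-1×II-2: Gg
G/III-3 ? II-1×II-2: gg|Gg
⇒ G over [I-1,I-2,II-1,II-2,III-1,III-2,III-3]: 6 consistent
T/I-1 un ·: tt
T/I-2 un ·: tt
T/II-1 un I-1×I-2: tt
T/II-2 aff ·: Tt
T/III-1 un II-1×II-2: tt
T/III-2 un II-1×II-2: tt
T/III-3 un II-1×II-2: tt
⇒ T over [I-1,I-2,II-1,II-2,III-1,III-2,III-3]: 1 consistent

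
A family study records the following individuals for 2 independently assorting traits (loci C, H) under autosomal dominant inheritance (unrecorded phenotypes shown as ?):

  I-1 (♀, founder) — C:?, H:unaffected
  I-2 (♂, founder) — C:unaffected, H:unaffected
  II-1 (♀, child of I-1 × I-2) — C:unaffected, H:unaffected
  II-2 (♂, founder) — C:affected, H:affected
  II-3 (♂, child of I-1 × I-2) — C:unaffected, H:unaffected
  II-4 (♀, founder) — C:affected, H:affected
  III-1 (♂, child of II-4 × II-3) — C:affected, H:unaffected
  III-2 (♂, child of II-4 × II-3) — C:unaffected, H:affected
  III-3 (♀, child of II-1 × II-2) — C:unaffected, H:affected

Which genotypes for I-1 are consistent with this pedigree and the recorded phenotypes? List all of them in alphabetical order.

C/I-1 ? ·: cc|Cc
C/I-2 un ·: cc
C/II-1 un I-1×I-2: cc
C/II-2 aff ·: Cc
C/II-3 un I-1×I-2: cc
C/II-4 aff ·: Cc
C/III-1 aff II-4×II-3: Cc
C/III-2 un II-4×II-3: cc
C/III-3 un II-1×II-2: cc
⇒ C over [I-1,I-2,II-1,II-2,II-3,II-4,III-1,III-2,III-3]: 2 consistent
H/I-1 un ·: hh
H/I-2 un ·: hh
H/II-1 un I-1×I-2: hh
H/II-2 aff ·: Hh|HH
H/II-3 un I-1×I-2: hh
H/II-4 aff ·: Hh
H/III-1 un II-4×II-3: hh
H/III-2 aff II-4×II-3: Hh
H/III-3 aff II-1×II-2: Hh
⇒ H over [I-1,I-2,II-1,II-2,II-3,II-4,III-1,III-2,III-3]: 2 consistent

I-1 ∈ {Cc hh, cc hh}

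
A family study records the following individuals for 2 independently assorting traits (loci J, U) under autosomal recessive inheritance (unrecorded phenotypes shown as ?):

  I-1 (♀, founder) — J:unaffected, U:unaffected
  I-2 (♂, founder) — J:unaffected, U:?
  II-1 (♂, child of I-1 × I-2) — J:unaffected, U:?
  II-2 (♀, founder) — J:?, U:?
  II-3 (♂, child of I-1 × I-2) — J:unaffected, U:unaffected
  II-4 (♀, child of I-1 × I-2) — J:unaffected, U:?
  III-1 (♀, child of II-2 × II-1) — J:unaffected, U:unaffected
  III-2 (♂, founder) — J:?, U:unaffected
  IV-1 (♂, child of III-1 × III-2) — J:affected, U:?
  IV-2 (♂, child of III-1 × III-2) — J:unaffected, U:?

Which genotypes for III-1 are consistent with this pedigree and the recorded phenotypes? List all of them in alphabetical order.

J/I-1 un ·: JJ|Jj
J/I-2 un ·: JJ|Jj
J/II-1 un I-1×I-2: JJ|Jj
J/II-2 ? ·: JJ|Jj|jj
J/II-3 un I-1×I-2: JJ|Jj
J/II-4 un I-1×I-2: JJ|Jj
J/III-1 un II-2×II-1: Jj
J/III-2 ? ·: Jj|jj
J/IV-1 aff III-1×III-2: jj
J/IV-2 un III-1×III-2: JJ|Jj
⇒ J over [I-1,I-2,II-1,II-2,II-3,II-4,III-1,III-2,IV-1,IV-2]: 186 consistent
U/I-1 un ·: UU|Uu
U/I-2 ? ·: UU|Uu|uu
U/II-1 ? I-1×I-2: UU|Uu|uu
U/II-2 ? ·: UU|Uu|uu
U/II-3 un I-1×I-2: UU|Uu
U/II-4 ? I-1×I-2: UU|Uu|uu
U/III-1 un II-2×II-1: UU|Uu
U/III-2 un ·: UU|Uu
U/IV-1 ? III-1×III-2: UU|Uu|uu
U/IV-2 ? III-1×III-2: UU|Uu|uu
⇒ U over [I-1,I-2,II-1,II-2,II-3,II-4,III-1,III-2,IV-1,IV-2]: 1581 consistent

III-1 ∈ {Jj UU, Jj Uu}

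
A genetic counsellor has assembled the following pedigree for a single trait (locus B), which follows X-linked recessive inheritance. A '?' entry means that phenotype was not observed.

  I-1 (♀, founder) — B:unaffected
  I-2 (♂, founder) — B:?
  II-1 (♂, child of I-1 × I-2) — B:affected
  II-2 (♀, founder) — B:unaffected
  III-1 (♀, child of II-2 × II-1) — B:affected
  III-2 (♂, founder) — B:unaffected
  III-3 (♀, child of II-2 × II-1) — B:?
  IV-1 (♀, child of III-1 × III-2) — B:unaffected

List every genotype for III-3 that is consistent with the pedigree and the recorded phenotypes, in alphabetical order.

B/I-1 un ·: X^BX^b
B/I-2 ? ·: X^BY|X^bY
B/II-1 aff I-1×I-2: X^bY
B/II-2 un ·: X^BX^b
B/III-1 aff II-2×II-1: X^bX^b
B/III-2 un ·: X^BY
B/III-3 ? II-2×II-1: X^BX^b|X^bX^b
B/IV-1 un III-1×III-2: X^BX^b
⇒ B over [I-1,I-2,II-1,II-2,III-1,III-2,III-3,IV-1]: 4 consistent

III-3 ∈ {X^BX^b, X^bX^b}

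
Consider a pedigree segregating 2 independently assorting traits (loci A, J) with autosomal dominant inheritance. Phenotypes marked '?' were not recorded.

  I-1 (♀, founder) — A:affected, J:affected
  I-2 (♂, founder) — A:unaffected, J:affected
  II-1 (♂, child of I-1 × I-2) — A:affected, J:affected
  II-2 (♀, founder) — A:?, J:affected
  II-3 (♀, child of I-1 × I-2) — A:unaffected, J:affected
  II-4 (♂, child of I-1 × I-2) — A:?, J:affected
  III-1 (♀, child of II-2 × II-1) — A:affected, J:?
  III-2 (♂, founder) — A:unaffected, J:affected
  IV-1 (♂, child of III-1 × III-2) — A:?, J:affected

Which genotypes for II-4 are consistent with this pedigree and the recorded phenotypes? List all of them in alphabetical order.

II-4 ∈ {Aa JJ, Aa Jj, aa JJ, aa Jj}

A/I-1 aff ·: Aa
A/I-2 un ·: aa
A/II-1 aff I-1×I-2: Aa
A/II-2 ? ·: aa|Aa|AA
A/II-3 un I-1×I-2: aa
A/II-4 ? I-1×I-2: aa|Aa
A/III-1 aff II-2×II-1: Aa|AA
A/III-2 un ·: aa
A/IV-1 ? III-1×III-2: aa|Aa
⇒ A over [I-1,I-2,II-1,II-2,II-3,II-4,III-1,III-2,IV-1]: 16 consistent
J/I-1 aff ·: Jj|JJ
J/I-2 aff ·: Jj|JJ
J/II-1 aff I-1×I-2: Jj|JJ
J/II-2 aff ·: Jj|JJ
J/II-3 aff I-1×I-2: Jj|JJ
J/II-4 aff I-1×I-2: Jj|JJ
J/III-1 ? II-2×II-1: jj|Jj|JJ
J/III-2 aff ·: Jj|JJ
J/IV-1 aff III-1×III-2: Jj|JJ
⇒ J over [I-1,I-2,II-1,II-2,II-3,II-4,III-1,III-2,IV-1]: 322 consistent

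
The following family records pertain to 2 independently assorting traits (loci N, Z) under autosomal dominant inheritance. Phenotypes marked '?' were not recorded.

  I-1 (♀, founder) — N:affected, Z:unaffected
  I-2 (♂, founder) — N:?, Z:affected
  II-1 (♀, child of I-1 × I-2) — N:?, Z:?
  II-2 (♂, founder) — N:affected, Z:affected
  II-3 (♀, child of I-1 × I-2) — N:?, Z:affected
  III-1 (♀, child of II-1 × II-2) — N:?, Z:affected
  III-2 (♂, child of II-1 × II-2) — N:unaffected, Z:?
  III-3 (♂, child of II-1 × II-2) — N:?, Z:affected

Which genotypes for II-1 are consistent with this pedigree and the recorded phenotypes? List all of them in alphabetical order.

N/I-1 aff ·: Nn|NN
N/I-2 ? ·: nn|Nn|NN
N/II-1 ? I-1×I-2: nn|Nn
N/II-2 aff ·: Nn
N/II-3 ? I-1×I-2: nn|Nn|NN
N/III-1 ? II-1×II-2: nn|Nn|NN
N/III-2 un II-1×II-2: nn
N/III-3 ? II-1×II-2: nn|Nn|NN
⇒ N over [I-1,I-2,II-1,II-2,II-3,III-1,III-2,III-3]: 110 consistent
Z/I-1 un ·: zz
Z/I-2 aff ·: Zz|ZZ
Z/II-1 ? I-1×I-2: zz|Zz
Z/II-2 aff ·: Zz|ZZ
Z/II-3 aff I-1×I-2: Zz
Z/III-1 aff II-1×II-2: Zz|ZZ
Z/III-2 ? II-1×II-2: zz|Zz|ZZ
Z/III-3 aff II-1×II-2: Zz|ZZ
⇒ Z over [I-1,I-2,II-1,II-2,II-3,III-1,III-2,III-3]: 43 consistent

II-1 ∈ {Nn Zz, Nn zz, nn Zz, nn zz}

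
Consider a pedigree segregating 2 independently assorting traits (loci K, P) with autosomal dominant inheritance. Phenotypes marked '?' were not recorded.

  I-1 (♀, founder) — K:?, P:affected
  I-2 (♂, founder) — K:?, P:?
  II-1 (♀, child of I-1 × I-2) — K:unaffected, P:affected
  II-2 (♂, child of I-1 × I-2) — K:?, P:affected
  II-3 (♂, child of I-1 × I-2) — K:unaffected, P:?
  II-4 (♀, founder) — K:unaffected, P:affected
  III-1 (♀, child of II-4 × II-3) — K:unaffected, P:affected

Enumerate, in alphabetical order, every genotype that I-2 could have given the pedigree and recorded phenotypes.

K/I-1 ? ·: kk|Kk
K/I-2 ? ·: kk|Kk
K/II-1 un I-1×I-2: kk
K/II-2 ? I-1×I-2: kk|Kk|KK
K/II-3 un I-1×I-2: kk
K/II-4 un ·: kk
K/III-1 un II-4×II-3: kk
⇒ K over [I-1,I-2,II-1,II-2,II-3,II-4,III-1]: 8 consistent
P/I-1 aff ·: Pp|PP
P/I-2 ? ·: pp|Pp|PP
P/II-1 aff I-1×I-2: Pp|PP
P/II-2 aff I-1×I-2: Pp|PP
P/II-3 ? I-1×I-2: pp|Pp|PP
P/II-4 aff ·: Pp|PP
P/III-1 aff II-4×II-3: Pp|PP
⇒ P over [I-1,I-2,II-1,II-2,II-3,II-4,III-1]: 105 consistent

I-2 ∈ {Kk PP, Kk Pp, Kk pp, kk PP, kk Pp, kk pp}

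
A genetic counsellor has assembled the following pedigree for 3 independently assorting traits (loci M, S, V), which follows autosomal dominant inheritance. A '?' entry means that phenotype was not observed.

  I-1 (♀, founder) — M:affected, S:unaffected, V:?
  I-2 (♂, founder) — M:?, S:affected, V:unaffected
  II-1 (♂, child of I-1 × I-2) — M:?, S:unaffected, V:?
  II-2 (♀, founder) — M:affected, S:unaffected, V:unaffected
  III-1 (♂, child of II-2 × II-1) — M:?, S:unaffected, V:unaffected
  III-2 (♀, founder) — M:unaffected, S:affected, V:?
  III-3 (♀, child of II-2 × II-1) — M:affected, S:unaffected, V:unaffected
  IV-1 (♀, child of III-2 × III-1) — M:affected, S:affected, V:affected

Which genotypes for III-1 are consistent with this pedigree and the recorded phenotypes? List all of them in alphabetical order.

III-1 ∈ {MM ss vv, Mm ss vv}

M/I-1 aff ·: Mm|MM
M/I-2 ? ·: mm|Mm|MM
M/II-1 ? I-1×I-2: mm|Mm|MM
M/II-2 aff ·: Mm|MM
M/III-1 ? II-2×II-1: Mm|MM
M/III-2 un ·: mm
M/III-3 aff II-2×II-1: Mm|MM
M/IV-1 aff III-2×III-1: Mm
⇒ M over [I-1,I-2,II-1,II-2,III-1,III-2,III-3,IV-1]: 64 consistent
S/I-1 un ·: ss
S/I-2 aff ·: Ss
S/II-1 un I-1×I-2: ss
S/II-2 un ·: ss
S/III-1 un II-2×II-1: ss
S/III-2 aff ·: Ss|SS
S/III-3 un II-2×II-1: ss
S/IV-1 aff III-2×III-1: Ss
⇒ S over [I-1,I-2,II-1,II-2,III-1,III-2,III-3,IV-1]: 2 consistent
V/I-1 ? ·: vv|Vv|VV
V/I-2 un ·: vv
V/II-1 ? I-1×I-2: vv|Vv
V/II-2 un ·: vv
V/III-1 un II-2×II-1: vv
V/III-2 ? ·: Vv|VV
V/III-3 un II-2×II-1: vv
V/IV-1 aff III-2×III-1: Vv
⇒ V over [I-1,I-2,II-1,II-2,III-1,III-2,III-3,IV-1]: 8 consistent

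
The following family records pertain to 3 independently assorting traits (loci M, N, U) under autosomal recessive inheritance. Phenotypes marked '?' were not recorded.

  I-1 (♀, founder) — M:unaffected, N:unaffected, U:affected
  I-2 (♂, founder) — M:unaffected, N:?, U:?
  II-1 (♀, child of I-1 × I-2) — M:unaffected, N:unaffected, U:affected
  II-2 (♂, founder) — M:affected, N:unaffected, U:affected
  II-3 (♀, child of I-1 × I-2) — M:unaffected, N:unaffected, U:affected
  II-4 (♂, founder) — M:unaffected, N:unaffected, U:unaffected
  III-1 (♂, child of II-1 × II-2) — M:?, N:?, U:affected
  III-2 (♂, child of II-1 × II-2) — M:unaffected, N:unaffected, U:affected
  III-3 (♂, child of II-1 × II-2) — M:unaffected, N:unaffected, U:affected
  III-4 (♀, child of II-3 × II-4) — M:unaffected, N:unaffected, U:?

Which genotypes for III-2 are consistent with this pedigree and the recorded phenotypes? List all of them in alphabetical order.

III-2 ∈ {Mm NN uu, Mm Nn uu}

M/I-1 un ·: MM|Mm
M/I-2 un ·: MM|Mm
M/II-1 un I-1×I-2: MM|Mm
M/II-2 aff ·: mm
M/II-3 un I-1×I-2: MM|Mm
M/II-4 un ·: MM|Mm
M/III-1 ? II-1×II-2: Mm|mm
M/III-2 un II-1×II-2: Mm
M/III-3 un II-1×II-2: Mm
M/III-4 un II-3×II-4: MM|Mm
⇒ M over [I-1,I-2,II-1,II-2,II-3,II-4,III-1,III-2,III-3,III-4]: 66 consistent
N/I-1 un ·: NN|Nn
N/I-2 ? ·: NN|Nn|nn
N/II-1 un I-1×I-2: NN|Nn
N/II-2 un ·: NN|Nn
N/II-3 un I-1×I-2: NN|Nn
N/II-4 un ·: NN|Nn
N/III-1 ? II-1×II-2: NN|Nn|nn
N/III-2 un II-1×II-2: NN|Nn
N/III-3 un II-1×II-2: NN|Nn
N/III-4 un II-3×II-4: NN|Nn
⇒ N over [I-1,I-2,II-1,II-2,II-3,II-4,III-1,III-2,III-3,III-4]: 796 consistent
U/I-1 aff ·: uu
U/I-2 ? ·: Uu|uu
U/II-1 aff I-1×I-2: uu
U/II-2 aff ·: uu
U/II-3 aff I-1×I-2: uu
U/II-4 un ·: UU|Uu
U/III-1 aff II-1×II-2: uu
U/III-2 aff II-1×II-2: uu
U/III-3 aff II-1×II-2: uu
U/III-4 ? II-3×II-4: Uu|uu
⇒ U over [I-1,I-2,II-1,II-2,II-3,II-4,III-1,III-2,III-3,III-4]: 6 consistent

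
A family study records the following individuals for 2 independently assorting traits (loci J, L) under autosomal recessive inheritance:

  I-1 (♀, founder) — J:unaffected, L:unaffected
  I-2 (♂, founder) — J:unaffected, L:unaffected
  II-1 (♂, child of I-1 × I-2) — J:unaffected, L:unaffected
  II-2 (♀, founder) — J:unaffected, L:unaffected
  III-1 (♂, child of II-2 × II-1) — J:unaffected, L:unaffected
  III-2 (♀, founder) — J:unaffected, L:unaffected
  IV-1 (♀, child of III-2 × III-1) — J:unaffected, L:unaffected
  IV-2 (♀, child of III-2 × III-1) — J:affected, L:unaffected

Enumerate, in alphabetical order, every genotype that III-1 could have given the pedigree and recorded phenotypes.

III-1 ∈ {Jj LL, Jj Ll}

J/I-1 un ·: JJ|Jj
J/I-2 un ·: JJ|Jj
J/II-1 un I-1×I-2: JJ|Jj
J/II-2 un ·: JJ|Jj
J/III-1 un II-2×II-1: Jj
J/III-2 un ·: Jj
J/IV-1 un III-2×III-1: JJ|Jj
J/IV-2 aff III-2×III-1: jj
⇒ J over [I-1,I-2,II-1,II-2,III-1,III-2,IV-1,IV-2]: 20 consistent
L/I-1 un ·: LL|Ll
L/I-2 un ·: LL|Ll
L/II-1 un I-1×I-2: LL|Ll
L/II-2 un ·: LL|Ll
L/III-1 un II-2×II-1: LL|Ll
L/III-2 un ·: LL|Ll
L/IV-1 un III-2×III-1: LL|Ll
L/IV-2 un III-2×III-1: LL|Ll
⇒ L over [I-1,I-2,II-1,II-2,III-1,III-2,IV-1,IV-2]: 150 consistent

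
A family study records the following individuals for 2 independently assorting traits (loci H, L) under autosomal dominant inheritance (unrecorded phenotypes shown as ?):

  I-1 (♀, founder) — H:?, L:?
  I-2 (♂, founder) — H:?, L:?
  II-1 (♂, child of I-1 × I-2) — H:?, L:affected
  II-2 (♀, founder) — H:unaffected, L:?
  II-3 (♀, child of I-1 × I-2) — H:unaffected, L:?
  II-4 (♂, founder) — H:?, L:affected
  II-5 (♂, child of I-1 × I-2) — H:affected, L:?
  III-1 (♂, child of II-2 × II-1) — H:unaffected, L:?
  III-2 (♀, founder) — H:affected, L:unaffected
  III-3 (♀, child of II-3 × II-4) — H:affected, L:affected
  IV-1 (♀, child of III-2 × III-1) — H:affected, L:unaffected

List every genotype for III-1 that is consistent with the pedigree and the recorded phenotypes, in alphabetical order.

III-1 ∈ {hh Ll, hh ll}

H/I-1 ? ·: hh|Hh
H/I-2 ? ·: hh|Hh
H/II-1 ? I-1×I-2: hh|Hh
H/II-2 un ·: hh
H/II-3 un I-1×I-2: hh
H/II-4 ? ·: Hh|HH
H/II-5 aff I-1×I-2: Hh|HH
H/III-1 un II-2×II-1: hh
H/III-2 aff ·: Hh|HH
H/III-3 aff II-3×II-4: Hh
H/IV-1 aff III-2×III-1: Hh
⇒ H over [I-1,I-2,II-1,II-2,II-3,II-4,II-5,III-1,III-2,III-3,IV-1]: 32 consistent
L/I-1 ? ·: ll|Ll|LL
L/I-2 ? ·: ll|Ll|LL
L/II-1 aff I-1×I-2: Ll|LL
L/II-2 ? ·: ll|Ll|LL
L/II-3 ? I-1×I-2: ll|Ll|LL
L/II-4 aff ·: Ll|LL
L/II-5 ? I-1×I-2: ll|Ll|LL
L/III-1 ? II-2×II-1: ll|Ll
L/III-2 un ·: ll
L/III-3 aff II-3×II-4: Ll|LL
L/IV-1 un III-2×III-1: ll
⇒ L over [I-1,I-2,II-1,II-2,II-3,II-4,II-5,III-1,III-2,III-3,IV-1]: 551 consistent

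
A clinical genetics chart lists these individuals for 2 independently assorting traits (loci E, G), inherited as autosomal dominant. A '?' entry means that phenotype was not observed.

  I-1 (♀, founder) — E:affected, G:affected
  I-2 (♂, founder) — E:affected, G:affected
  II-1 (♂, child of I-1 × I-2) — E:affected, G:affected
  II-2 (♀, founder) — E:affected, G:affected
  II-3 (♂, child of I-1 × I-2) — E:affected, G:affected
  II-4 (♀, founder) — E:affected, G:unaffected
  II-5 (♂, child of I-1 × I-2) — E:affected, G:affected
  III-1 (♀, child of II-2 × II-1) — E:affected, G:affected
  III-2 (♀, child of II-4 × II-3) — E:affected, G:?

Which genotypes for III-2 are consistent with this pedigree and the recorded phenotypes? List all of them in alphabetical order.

E/I-1 aff ·: Ee|EE
E/I-2 aff ·: Ee|EE
E/II-1 aff I-1×I-2: Ee|EE
E/II-2 aff ·: Ee|EE
E/II-3 aff I-1×I-2: Ee|EE
E/II-4 aff ·: Ee|EE
E/II-5 aff I-1×I-2: Ee|EE
E/III-1 aff II-2×II-1: Ee|EE
E/III-2 aff II-4×II-3: Ee|EE
⇒ E over [I-1,I-2,II-1,II-2,II-3,II-4,II-5,III-1,III-2]: 303 consistent
G/I-1 aff ·: Gg|GG
G/I-2 aff ·: Gg|GG
G/II-1 aff I-1×I-2: Gg|GG
G/II-2 aff ·: Gg|GG
G/II-3 aff I-1×I-2: Gg|GG
G/II-4 un ·: gg
G/II-5 aff I-1×I-2: Gg|GG
G/III-1 aff II-2×II-1: Gg|GG
G/III-2 ? II-4×II-3: gg|Gg
⇒ G over [I-1,I-2,II-1,II-2,II-3,II-4,II-5,III-1,III-2]: 129 consistent

III-2 ∈ {EE Gg, EE gg, Ee Gg, Ee gg}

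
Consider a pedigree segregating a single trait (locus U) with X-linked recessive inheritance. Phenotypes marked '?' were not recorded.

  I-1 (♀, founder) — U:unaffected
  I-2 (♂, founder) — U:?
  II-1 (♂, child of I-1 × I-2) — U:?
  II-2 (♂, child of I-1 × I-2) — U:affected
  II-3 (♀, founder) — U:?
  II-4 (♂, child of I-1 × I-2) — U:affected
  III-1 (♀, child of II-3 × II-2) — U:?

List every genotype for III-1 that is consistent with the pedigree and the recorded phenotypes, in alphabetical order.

U/I-1 un ·: X^UX^u
U/I-2 ? ·: X^UY|X^uY
U/II-1 ? I-1×I-2: X^UY|X^uY
U/II-2 aff I-1×I-2: X^uY
U/II-3 ? ·: X^UX^U|X^UX^u|X^uX^u
U/II-4 aff I-1×I-2: X^uY
U/III-1 ? II-3×II-2: X^UX^u|X^uX^u
⇒ U over [I-1,I-2,II-1,II-2,II-3,II-4,III-1]: 16 consistent

III-1 ∈ {X^UX^u, X^uX^u}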